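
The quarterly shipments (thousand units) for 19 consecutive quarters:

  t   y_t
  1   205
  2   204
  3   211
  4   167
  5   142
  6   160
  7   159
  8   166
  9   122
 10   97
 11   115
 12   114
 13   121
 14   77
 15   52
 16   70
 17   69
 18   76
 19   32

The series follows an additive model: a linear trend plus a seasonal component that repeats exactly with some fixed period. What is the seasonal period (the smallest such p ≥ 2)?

5

First differences y_{t+1} − y_t: -1, 7, -44, -25, 18, -1, 7, -44, -25, 18, -1, 7, …
The difference pattern repeats every 5 terms and not for any smaller step, so p = 5.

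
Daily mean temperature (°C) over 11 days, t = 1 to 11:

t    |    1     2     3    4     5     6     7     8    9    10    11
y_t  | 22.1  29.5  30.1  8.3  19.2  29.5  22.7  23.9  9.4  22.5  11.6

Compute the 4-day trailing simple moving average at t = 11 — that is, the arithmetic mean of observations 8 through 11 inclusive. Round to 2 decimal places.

Sum of periods 8–11: 23.9 + 9.4 + 22.5 + 11.6 = 67.4
Divide by 4: 67.4 / 4 = 16.85

16.85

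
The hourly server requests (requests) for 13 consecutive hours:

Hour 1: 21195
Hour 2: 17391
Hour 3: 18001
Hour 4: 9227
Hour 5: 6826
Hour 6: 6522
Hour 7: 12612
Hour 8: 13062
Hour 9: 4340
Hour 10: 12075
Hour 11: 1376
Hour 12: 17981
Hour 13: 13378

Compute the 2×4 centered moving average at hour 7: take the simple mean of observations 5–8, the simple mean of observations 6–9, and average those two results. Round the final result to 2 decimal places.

9444.75

Sum over 5–8: 6826 + 6522 + 12612 + 13062 = 39022
Sum over 6–9: 6522 + 12612 + 13062 + 4340 = 36536
CMA at t=7 = (39022 + 36536) / (2·4) = 75558 / 8 = 9444.75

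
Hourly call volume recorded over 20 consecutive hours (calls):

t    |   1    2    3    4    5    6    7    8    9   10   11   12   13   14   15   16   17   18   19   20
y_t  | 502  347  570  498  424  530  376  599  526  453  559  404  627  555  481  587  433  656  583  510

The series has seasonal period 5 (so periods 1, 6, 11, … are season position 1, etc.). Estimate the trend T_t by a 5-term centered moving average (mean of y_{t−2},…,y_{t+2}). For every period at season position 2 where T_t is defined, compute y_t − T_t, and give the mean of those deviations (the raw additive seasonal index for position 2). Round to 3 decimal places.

-115.200

Season position 2 occurs at t = 7, 12, 17 (where T_t is defined).
t=7: T_7 = 491.00000; y_7 − T_7 = 376 − 491.00000 = -115.00000
t=12: T_12 = 519.60000; y_12 − T_12 = 404 − 519.60000 = -115.60000
t=17: T_17 = 548.00000; y_17 − T_17 = 433 − 548.00000 = -115.00000
Mean deviation: (-115.00000 + -115.60000 + -115.00000) / 3 = -115.200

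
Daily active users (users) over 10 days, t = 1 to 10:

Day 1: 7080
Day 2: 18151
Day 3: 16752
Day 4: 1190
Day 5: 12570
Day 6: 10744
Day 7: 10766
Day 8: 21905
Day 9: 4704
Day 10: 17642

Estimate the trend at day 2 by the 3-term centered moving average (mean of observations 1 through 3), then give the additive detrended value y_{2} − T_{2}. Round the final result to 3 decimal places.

Trend T_2 = (7080 + 18151 + 16752) / 3 = 41983/3 = 13994.33333
Detrended value: 18151 − 13994.33333 = 4156.667

4156.667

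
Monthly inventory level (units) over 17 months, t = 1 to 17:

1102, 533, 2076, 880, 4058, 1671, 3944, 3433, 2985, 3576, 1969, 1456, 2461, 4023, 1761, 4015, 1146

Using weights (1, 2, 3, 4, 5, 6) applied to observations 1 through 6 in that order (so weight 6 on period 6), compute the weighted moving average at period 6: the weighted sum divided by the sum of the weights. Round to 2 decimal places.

Weighted sum: 1·1102 + 2·533 + 3·2076 + 4·880 + 5·4058 + 6·1671 = 1102 + 1066 + 6228 + 3520 + 20290 + 10026 = 42232
Weight total: 1 + 2 + 3 + 4 + 5 + 6 = 21
WMA = 42232 / 21 = 2011.05

2011.05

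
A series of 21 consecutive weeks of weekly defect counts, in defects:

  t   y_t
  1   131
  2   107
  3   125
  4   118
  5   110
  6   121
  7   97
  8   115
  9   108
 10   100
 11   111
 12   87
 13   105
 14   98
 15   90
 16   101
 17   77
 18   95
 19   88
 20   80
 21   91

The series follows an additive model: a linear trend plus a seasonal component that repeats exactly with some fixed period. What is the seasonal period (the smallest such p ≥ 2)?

5

First differences y_{t+1} − y_t: -24, 18, -7, -8, 11, -24, 18, -7, -8, 11, -24, 18, …
The difference pattern repeats every 5 terms and not for any smaller step, so p = 5.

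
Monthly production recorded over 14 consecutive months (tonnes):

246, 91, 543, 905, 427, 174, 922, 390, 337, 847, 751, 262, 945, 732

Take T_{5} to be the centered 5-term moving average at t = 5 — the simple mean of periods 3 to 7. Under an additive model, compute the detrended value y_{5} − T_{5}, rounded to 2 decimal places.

-167.20

Trend T_5 = (543 + 905 + 427 + 174 + 922) / 5 = 2971/5 = 594.2000
Detrended value: 427 − 594.2000 = -167.20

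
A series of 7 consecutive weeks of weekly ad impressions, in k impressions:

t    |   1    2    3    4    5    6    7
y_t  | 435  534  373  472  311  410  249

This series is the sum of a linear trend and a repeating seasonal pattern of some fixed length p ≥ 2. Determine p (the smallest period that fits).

2

First differences y_{t+1} − y_t: 99, -161, 99, -161, 99, -161, …
The difference pattern repeats every 2 terms and not for any smaller step, so p = 2.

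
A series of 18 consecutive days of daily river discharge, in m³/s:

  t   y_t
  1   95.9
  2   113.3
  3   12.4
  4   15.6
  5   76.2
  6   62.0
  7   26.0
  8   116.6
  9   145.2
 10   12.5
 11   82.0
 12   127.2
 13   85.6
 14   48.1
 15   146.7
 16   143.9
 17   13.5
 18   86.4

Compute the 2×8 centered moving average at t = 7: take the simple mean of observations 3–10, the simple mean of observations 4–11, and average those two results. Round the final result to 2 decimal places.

Sum over 3–10: 12.4 + 15.6 + 76.2 + 62.0 + 26.0 + 116.6 + 145.2 + 12.5 = 466.5
Sum over 4–11: 15.6 + 76.2 + 62.0 + 26.0 + 116.6 + 145.2 + 12.5 + 82.0 = 536.1
CMA at t=7 = (466.5 + 536.1) / (2·8) = 1002.6 / 16 = 62.66

62.66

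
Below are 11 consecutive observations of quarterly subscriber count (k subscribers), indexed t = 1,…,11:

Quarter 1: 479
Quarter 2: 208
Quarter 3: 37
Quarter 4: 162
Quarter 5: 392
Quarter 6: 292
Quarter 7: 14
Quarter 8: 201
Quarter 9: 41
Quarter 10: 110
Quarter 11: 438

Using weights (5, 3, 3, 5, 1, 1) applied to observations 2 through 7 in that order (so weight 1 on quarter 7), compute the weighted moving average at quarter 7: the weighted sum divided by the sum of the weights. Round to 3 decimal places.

Weighted sum: 5·208 + 3·37 + 3·162 + 5·392 + 1·292 + 1·14 = 1040 + 111 + 486 + 1960 + 292 + 14 = 3903
Weight total: 5 + 3 + 3 + 5 + 1 + 1 = 18
WMA = 3903 / 18 = 216.833

216.833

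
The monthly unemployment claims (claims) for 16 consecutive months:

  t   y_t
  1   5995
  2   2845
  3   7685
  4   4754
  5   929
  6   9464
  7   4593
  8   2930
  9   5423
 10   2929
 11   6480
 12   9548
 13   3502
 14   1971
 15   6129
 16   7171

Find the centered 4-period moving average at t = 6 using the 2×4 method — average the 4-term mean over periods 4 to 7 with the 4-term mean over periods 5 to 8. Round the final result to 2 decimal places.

4707.00

Sum over 4–7: 4754 + 929 + 9464 + 4593 = 19740
Sum over 5–8: 929 + 9464 + 4593 + 2930 = 17916
CMA at t=6 = (19740 + 17916) / (2·4) = 37656 / 8 = 4707.00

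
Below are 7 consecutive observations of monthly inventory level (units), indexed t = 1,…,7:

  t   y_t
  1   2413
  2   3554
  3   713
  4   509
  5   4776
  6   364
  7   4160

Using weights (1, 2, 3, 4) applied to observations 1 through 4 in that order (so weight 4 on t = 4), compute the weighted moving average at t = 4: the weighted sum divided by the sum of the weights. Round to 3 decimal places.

1369.600

Weighted sum: 1·2413 + 2·3554 + 3·713 + 4·509 = 2413 + 7108 + 2139 + 2036 = 13696
Weight total: 1 + 2 + 3 + 4 = 10
WMA = 13696 / 10 = 1369.600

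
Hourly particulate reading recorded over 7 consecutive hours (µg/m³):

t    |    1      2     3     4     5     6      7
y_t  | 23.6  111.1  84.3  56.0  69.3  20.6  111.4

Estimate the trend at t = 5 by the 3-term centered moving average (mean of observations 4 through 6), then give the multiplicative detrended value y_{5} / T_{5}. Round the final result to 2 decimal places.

Trend T_5 = (56.0 + 69.3 + 20.6) / 3 = 145.9/3 = 48.6333
Ratio to trend: 69.3 / 48.6333 = 1.42

1.42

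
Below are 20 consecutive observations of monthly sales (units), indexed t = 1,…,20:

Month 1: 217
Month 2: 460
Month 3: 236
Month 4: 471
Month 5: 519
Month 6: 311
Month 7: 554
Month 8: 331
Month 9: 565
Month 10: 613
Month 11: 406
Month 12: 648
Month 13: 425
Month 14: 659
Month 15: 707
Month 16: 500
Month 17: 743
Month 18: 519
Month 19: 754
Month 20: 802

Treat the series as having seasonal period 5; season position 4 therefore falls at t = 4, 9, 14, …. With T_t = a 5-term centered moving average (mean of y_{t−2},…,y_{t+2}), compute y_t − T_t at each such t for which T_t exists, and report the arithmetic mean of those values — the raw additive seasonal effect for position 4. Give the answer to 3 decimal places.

71.333

Season position 4 occurs at t = 4, 9, 14 (where T_t is defined).
t=4: T_4 = 399.40000; y_4 − T_4 = 471 − 399.40000 = 71.60000
t=9: T_9 = 493.80000; y_9 − T_9 = 565 − 493.80000 = 71.20000
t=14: T_14 = 587.80000; y_14 − T_14 = 659 − 587.80000 = 71.20000
Mean deviation: (71.60000 + 71.20000 + 71.20000) / 3 = 71.333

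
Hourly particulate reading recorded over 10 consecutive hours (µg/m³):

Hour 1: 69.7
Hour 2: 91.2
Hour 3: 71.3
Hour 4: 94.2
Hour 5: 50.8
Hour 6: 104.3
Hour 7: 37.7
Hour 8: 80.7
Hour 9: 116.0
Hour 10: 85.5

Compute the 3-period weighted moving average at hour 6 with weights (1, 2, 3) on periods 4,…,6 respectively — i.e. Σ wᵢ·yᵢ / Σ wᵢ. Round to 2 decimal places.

Weighted sum: 1·94.2 + 2·50.8 + 3·104.3 = 94.2 + 101.6 + 312.9 = 508.7
Weight total: 1 + 2 + 3 = 6
WMA = 508.7 / 6 = 84.78

84.78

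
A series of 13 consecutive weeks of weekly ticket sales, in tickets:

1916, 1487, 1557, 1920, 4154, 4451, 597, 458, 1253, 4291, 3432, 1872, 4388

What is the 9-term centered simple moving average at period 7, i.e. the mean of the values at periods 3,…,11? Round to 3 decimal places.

Sum of periods 3–11: 1557 + 1920 + 4154 + 4451 + 597 + 458 + 1253 + 4291 + 3432 = 22113
Divide by 9: 22113 / 9 = 2457.000

2457.000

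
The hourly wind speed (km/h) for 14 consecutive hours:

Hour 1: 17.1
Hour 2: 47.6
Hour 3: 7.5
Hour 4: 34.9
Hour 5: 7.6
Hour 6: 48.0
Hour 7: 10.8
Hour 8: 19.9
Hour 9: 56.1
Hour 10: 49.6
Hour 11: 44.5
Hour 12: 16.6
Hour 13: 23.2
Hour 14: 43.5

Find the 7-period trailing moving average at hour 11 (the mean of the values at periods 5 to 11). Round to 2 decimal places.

Sum of periods 5–11: 7.6 + 48.0 + 10.8 + 19.9 + 56.1 + 49.6 + 44.5 = 236.5
Divide by 7: 236.5 / 7 = 33.79

33.79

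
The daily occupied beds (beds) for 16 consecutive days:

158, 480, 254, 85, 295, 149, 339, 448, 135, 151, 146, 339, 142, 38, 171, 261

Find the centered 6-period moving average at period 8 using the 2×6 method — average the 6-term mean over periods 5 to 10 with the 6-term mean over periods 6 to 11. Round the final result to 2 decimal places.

Sum over 5–10: 295 + 149 + 339 + 448 + 135 + 151 = 1517
Sum over 6–11: 149 + 339 + 448 + 135 + 151 + 146 = 1368
CMA at t=8 = (1517 + 1368) / (2·6) = 2885 / 12 = 240.42

240.42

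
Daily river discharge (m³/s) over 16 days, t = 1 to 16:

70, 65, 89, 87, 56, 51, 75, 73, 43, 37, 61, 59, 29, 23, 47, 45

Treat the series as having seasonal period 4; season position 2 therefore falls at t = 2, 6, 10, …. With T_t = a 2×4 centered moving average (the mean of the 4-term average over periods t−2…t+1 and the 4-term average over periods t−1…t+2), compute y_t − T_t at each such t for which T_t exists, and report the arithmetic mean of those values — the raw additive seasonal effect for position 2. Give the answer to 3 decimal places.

Season position 2 occurs at t = 6, 10, 14 (where T_t is defined).
t=6: T_6 = 65.50000; y_6 − T_6 = 51 − 65.50000 = -14.50000
t=10: T_10 = 51.75000; y_10 − T_10 = 37 − 51.75000 = -14.75000
t=14: T_14 = 37.75000; y_14 − T_14 = 23 − 37.75000 = -14.75000
Mean deviation: (-14.50000 + -14.75000 + -14.75000) / 3 = -14.667

-14.667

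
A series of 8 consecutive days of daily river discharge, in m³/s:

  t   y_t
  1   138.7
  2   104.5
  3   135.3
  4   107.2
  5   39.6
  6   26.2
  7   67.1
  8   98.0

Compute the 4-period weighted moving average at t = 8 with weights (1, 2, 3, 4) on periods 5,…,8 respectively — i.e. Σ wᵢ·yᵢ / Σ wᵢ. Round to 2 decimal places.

68.53

Weighted sum: 1·39.6 + 2·26.2 + 3·67.1 + 4·98.0 = 39.6 + 52.4 + 201.3 + 392.0 = 685.3
Weight total: 1 + 2 + 3 + 4 = 10
WMA = 685.3 / 10 = 68.53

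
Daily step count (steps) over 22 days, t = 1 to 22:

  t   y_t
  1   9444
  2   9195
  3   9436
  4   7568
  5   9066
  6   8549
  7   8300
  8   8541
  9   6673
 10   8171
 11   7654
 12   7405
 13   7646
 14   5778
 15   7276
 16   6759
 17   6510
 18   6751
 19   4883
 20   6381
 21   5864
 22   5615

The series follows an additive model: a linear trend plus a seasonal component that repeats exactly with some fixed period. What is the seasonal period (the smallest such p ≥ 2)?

First differences y_{t+1} − y_t: -249, 241, -1868, 1498, -517, -249, 241, -1868, 1498, -517, -249, 241, …
The difference pattern repeats every 5 terms and not for any smaller step, so p = 5.

5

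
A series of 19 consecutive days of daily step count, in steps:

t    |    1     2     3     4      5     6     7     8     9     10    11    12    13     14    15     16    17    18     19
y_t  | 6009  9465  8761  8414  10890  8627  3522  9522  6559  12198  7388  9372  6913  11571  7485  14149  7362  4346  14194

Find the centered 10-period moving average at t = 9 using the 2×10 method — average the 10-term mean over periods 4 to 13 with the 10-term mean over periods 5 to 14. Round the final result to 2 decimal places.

Sum over 4–13: 8414 + 10890 + 8627 + 3522 + 9522 + 6559 + 12198 + 7388 + 9372 + 6913 = 83405
Sum over 5–14: 10890 + 8627 + 3522 + 9522 + 6559 + 12198 + 7388 + 9372 + 6913 + 11571 = 86562
CMA at t=9 = (83405 + 86562) / (2·10) = 169967 / 20 = 8498.35

8498.35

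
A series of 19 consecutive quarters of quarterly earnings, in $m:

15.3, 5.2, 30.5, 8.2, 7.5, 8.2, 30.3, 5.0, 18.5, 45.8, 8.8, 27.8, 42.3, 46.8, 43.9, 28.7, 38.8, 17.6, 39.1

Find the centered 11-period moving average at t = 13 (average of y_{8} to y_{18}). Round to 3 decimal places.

29.455

Sum of periods 8–18: 5.0 + 18.5 + 45.8 + 8.8 + 27.8 + 42.3 + 46.8 + 43.9 + 28.7 + 38.8 + 17.6 = 324.0
Divide by 11: 324.0 / 11 = 29.455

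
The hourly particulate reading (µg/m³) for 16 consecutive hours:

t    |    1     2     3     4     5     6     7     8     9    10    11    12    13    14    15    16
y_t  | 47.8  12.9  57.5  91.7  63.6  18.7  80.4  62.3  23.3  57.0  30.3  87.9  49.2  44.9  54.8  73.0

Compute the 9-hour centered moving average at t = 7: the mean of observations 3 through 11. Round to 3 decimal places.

53.867

Sum of periods 3–11: 57.5 + 91.7 + 63.6 + 18.7 + 80.4 + 62.3 + 23.3 + 57.0 + 30.3 = 484.8
Divide by 9: 484.8 / 9 = 53.867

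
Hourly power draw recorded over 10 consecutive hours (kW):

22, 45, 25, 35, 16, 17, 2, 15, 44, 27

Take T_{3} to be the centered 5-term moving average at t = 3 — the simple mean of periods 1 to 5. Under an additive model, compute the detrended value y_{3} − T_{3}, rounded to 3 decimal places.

-3.600

Trend T_3 = (22 + 45 + 25 + 35 + 16) / 5 = 143/5 = 28.60000
Detrended value: 25 − 28.60000 = -3.600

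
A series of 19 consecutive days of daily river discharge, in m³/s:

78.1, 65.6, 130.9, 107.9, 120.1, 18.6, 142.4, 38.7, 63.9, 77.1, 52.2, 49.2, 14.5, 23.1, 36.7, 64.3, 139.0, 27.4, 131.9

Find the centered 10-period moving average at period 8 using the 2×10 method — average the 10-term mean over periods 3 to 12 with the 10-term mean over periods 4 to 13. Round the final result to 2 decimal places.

Sum over 3–12: 130.9 + 107.9 + 120.1 + 18.6 + 142.4 + 38.7 + 63.9 + 77.1 + 52.2 + 49.2 = 801.0
Sum over 4–13: 107.9 + 120.1 + 18.6 + 142.4 + 38.7 + 63.9 + 77.1 + 52.2 + 49.2 + 14.5 = 684.6
CMA at t=8 = (801.0 + 684.6) / (2·10) = 1485.6 / 20 = 74.28

74.28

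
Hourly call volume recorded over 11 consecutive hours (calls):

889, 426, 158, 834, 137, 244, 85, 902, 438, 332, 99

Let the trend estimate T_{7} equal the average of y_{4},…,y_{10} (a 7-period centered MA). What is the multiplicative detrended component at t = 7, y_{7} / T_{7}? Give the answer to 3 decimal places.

0.200

Trend T_7 = (834 + 137 + 244 + 85 + 902 + 438 + 332) / 7 = 2972/7 = 424.57143
Ratio to trend: 85 / 424.57143 = 0.200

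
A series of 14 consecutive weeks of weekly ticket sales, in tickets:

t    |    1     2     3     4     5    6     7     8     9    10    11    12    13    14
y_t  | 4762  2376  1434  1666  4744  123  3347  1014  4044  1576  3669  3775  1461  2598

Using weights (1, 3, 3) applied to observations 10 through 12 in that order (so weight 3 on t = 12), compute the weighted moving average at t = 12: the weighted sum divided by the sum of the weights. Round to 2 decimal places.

Weighted sum: 1·1576 + 3·3669 + 3·3775 = 1576 + 11007 + 11325 = 23908
Weight total: 1 + 3 + 3 = 7
WMA = 23908 / 7 = 3415.43

3415.43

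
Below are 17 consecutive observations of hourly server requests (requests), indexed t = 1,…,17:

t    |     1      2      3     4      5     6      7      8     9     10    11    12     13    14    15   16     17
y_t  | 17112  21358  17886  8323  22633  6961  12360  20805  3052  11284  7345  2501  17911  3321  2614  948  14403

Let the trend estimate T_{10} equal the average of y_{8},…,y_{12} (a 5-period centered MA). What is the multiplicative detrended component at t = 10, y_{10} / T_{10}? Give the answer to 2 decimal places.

Trend T_10 = (20805 + 3052 + 11284 + 7345 + 2501) / 5 = 44987/5 = 8997.4000
Ratio to trend: 11284 / 8997.4000 = 1.25

1.25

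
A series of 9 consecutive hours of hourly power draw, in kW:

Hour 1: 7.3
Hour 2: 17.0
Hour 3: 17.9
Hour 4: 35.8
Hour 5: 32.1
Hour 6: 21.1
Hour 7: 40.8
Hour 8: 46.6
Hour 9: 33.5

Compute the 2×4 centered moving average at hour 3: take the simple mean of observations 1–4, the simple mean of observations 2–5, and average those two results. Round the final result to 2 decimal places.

Sum over 1–4: 7.3 + 17.0 + 17.9 + 35.8 = 78.0
Sum over 2–5: 17.0 + 17.9 + 35.8 + 32.1 = 102.8
CMA at t=3 = (78.0 + 102.8) / (2·4) = 180.8 / 8 = 22.60

22.60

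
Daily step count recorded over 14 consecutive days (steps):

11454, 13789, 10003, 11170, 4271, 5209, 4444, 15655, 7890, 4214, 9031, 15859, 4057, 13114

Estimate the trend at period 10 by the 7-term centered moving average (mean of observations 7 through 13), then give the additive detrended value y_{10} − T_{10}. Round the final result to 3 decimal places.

Trend T_10 = (4444 + 15655 + 7890 + 4214 + 9031 + 15859 + 4057) / 7 = 61150/7 = 8735.71429
Detrended value: 4214 − 8735.71429 = -4521.714

-4521.714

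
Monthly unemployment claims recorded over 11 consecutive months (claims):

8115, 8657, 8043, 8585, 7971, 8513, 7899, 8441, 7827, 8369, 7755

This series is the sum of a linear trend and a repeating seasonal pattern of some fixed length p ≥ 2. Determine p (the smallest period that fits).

First differences y_{t+1} − y_t: 542, -614, 542, -614, 542, -614, …
The difference pattern repeats every 2 terms and not for any smaller step, so p = 2.

2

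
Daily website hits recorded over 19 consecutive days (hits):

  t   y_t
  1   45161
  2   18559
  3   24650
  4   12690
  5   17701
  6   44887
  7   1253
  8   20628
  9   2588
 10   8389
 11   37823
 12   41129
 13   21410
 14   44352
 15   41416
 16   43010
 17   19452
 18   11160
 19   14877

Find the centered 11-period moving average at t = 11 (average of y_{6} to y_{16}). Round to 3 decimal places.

Sum of periods 6–16: 44887 + 1253 + 20628 + 2588 + 8389 + 37823 + 41129 + 21410 + 44352 + 41416 + 43010 = 306885
Divide by 11: 306885 / 11 = 27898.636

27898.636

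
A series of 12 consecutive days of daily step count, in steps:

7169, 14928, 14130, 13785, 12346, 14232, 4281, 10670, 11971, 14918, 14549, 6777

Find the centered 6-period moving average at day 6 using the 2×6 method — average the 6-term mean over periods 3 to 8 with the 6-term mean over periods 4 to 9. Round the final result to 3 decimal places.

Sum over 3–8: 14130 + 13785 + 12346 + 14232 + 4281 + 10670 = 69444
Sum over 4–9: 13785 + 12346 + 14232 + 4281 + 10670 + 11971 = 67285
CMA at t=6 = (69444 + 67285) / (2·6) = 136729 / 12 = 11394.083

11394.083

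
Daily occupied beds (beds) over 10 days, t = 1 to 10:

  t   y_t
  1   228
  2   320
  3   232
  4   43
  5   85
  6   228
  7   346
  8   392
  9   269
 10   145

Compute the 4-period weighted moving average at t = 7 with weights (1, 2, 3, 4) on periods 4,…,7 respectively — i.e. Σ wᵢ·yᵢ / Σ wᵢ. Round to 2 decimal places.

228.10

Weighted sum: 1·43 + 2·85 + 3·228 + 4·346 = 43 + 170 + 684 + 1384 = 2281
Weight total: 1 + 2 + 3 + 4 = 10
WMA = 2281 / 10 = 228.10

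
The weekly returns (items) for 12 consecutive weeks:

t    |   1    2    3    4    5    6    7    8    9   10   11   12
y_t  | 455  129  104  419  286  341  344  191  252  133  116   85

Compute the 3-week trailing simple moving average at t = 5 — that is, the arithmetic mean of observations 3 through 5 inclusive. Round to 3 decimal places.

269.667

Sum of periods 3–5: 104 + 419 + 286 = 809
Divide by 3: 809 / 3 = 269.667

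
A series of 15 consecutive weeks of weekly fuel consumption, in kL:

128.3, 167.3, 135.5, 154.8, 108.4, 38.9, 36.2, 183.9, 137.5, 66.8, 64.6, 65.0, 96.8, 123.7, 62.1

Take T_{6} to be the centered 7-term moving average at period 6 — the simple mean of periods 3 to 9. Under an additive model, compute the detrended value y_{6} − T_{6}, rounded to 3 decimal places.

Trend T_6 = (135.5 + 154.8 + 108.4 + 38.9 + 36.2 + 183.9 + 137.5) / 7 = 795.2/7 = 113.60000
Detrended value: 38.9 − 113.60000 = -74.700

-74.700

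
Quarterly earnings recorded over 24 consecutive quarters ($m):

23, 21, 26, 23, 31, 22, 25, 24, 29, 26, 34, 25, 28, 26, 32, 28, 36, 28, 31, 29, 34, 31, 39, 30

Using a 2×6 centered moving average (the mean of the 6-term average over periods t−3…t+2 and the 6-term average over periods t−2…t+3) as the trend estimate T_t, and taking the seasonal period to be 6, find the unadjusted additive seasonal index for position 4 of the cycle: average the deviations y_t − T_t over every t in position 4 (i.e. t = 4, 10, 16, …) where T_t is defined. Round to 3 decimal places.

Season position 4 occurs at t = 4, 10, 16 (where T_t is defined).
t=4: T_4 = 24.50000; y_4 − T_4 = 23 − 24.50000 = -1.50000
t=10: T_10 = 27.41667; y_10 − T_10 = 26 − 27.41667 = -1.41667
t=16: T_16 = 29.91667; y_16 − T_16 = 28 − 29.91667 = -1.91667
Mean deviation: (-1.50000 + -1.41667 + -1.91667) / 3 = -1.611

-1.611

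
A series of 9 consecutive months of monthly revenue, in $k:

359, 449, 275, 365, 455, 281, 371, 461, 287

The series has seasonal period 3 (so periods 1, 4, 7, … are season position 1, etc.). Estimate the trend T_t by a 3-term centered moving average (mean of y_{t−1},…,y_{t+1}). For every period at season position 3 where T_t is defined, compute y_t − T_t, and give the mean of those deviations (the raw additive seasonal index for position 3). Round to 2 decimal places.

Season position 3 occurs at t = 3, 6 (where T_t is defined).
t=3: T_3 = 363.0000; y_3 − T_3 = 275 − 363.0000 = -88.0000
t=6: T_6 = 369.0000; y_6 − T_6 = 281 − 369.0000 = -88.0000
Mean deviation: (-88.0000 + -88.0000) / 2 = -88.00

-88.00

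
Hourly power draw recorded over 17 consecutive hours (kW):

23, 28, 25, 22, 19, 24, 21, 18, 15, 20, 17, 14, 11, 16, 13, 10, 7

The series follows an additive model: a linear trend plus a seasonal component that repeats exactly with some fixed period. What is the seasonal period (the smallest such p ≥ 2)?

4

First differences y_{t+1} − y_t: 5, -3, -3, -3, 5, -3, -3, -3, 5, -3, …
The difference pattern repeats every 4 terms and not for any smaller step, so p = 4.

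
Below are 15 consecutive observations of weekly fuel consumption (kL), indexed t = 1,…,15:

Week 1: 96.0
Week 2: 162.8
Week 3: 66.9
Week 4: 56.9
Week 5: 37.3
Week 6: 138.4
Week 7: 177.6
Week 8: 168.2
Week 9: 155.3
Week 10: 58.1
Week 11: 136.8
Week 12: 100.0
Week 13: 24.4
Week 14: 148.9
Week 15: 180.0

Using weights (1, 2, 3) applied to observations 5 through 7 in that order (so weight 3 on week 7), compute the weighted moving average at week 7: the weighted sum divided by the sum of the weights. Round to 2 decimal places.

141.15

Weighted sum: 1·37.3 + 2·138.4 + 3·177.6 = 37.3 + 276.8 + 532.8 = 846.9
Weight total: 1 + 2 + 3 = 6
WMA = 846.9 / 6 = 141.15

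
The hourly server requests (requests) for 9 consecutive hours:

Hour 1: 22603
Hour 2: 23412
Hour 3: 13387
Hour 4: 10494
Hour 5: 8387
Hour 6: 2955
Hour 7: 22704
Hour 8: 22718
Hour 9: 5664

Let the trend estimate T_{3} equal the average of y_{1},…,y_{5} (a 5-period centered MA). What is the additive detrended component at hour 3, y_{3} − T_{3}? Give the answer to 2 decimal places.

Trend T_3 = (22603 + 23412 + 13387 + 10494 + 8387) / 5 = 78283/5 = 15656.6000
Detrended value: 13387 − 15656.6000 = -2269.60

-2269.60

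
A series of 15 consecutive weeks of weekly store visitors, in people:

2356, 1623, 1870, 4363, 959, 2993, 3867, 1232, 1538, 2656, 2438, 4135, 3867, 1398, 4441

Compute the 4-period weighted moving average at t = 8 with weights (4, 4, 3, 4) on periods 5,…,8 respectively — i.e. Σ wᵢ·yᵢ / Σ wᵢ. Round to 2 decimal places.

Weighted sum: 4·959 + 4·2993 + 3·3867 + 4·1232 = 3836 + 11972 + 11601 + 4928 = 32337
Weight total: 4 + 4 + 3 + 4 = 15
WMA = 32337 / 15 = 2155.80

2155.80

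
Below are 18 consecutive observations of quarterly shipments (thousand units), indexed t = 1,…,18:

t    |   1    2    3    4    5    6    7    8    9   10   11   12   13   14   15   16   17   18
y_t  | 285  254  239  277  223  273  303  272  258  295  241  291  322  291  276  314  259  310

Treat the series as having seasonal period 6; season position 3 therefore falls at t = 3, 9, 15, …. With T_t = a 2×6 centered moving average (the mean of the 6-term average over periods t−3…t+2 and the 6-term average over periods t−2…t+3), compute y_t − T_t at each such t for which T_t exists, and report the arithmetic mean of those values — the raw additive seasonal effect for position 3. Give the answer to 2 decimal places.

Season position 3 occurs at t = 9, 15 (where T_t is defined).
t=9: T_9 = 275.1667; y_9 − T_9 = 258 − 275.1667 = -17.1667
t=15: T_15 = 293.7500; y_15 − T_15 = 276 − 293.7500 = -17.7500
Mean deviation: (-17.1667 + -17.7500) / 2 = -17.46

-17.46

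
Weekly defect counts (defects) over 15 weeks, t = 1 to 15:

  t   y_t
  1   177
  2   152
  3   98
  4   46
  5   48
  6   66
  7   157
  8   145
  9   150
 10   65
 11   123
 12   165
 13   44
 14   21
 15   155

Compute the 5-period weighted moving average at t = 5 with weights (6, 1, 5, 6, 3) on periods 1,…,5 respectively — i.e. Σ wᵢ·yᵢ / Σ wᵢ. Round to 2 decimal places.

101.14

Weighted sum: 6·177 + 1·152 + 5·98 + 6·46 + 3·48 = 1062 + 152 + 490 + 276 + 144 = 2124
Weight total: 6 + 1 + 5 + 6 + 3 = 21
WMA = 2124 / 21 = 101.14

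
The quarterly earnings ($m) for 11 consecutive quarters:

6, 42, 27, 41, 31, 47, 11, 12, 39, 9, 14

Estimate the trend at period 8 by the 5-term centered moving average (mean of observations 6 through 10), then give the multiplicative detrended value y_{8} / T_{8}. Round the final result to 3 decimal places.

Trend T_8 = (47 + 11 + 12 + 39 + 9) / 5 = 118/5 = 23.60000
Ratio to trend: 12 / 23.60000 = 0.508

0.508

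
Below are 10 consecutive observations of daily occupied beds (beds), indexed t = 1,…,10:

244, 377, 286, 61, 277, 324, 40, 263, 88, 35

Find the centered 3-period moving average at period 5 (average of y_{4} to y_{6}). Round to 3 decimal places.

Sum of periods 4–6: 61 + 277 + 324 = 662
Divide by 3: 662 / 3 = 220.667

220.667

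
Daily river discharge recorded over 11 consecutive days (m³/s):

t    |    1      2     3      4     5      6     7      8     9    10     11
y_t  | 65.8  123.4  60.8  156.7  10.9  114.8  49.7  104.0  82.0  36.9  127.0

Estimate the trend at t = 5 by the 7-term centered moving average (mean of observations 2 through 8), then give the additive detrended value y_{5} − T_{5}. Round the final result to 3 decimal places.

Trend T_5 = (123.4 + 60.8 + 156.7 + 10.9 + 114.8 + 49.7 + 104.0) / 7 = 620.3/7 = 88.61429
Detrended value: 10.9 − 88.61429 = -77.714

-77.714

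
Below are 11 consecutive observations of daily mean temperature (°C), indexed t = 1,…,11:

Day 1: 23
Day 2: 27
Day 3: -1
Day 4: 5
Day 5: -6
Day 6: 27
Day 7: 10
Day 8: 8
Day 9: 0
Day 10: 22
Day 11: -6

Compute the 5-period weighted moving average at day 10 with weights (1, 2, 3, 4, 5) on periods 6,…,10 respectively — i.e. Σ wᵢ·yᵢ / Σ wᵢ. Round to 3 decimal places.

12.067

Weighted sum: 1·27 + 2·10 + 3·8 + 4·0 + 5·22 = 27 + 20 + 24 + 0 + 110 = 181
Weight total: 1 + 2 + 3 + 4 + 5 = 15
WMA = 181 / 15 = 12.067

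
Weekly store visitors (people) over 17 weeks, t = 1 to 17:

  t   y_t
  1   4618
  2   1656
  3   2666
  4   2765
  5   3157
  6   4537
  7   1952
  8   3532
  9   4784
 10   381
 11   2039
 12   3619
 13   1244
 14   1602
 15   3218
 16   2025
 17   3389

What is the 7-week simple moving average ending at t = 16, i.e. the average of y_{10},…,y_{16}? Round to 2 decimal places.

2018.29

Sum of periods 10–16: 381 + 2039 + 3619 + 1244 + 1602 + 3218 + 2025 = 14128
Divide by 7: 14128 / 7 = 2018.29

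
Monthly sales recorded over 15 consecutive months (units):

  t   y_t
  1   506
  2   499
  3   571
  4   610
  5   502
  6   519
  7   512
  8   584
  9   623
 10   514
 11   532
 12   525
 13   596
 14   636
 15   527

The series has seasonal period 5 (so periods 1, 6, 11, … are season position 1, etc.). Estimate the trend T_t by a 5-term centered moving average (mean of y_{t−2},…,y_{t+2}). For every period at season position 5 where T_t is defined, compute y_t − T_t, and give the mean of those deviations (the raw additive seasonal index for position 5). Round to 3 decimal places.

Season position 5 occurs at t = 5, 10 (where T_t is defined).
t=5: T_5 = 542.80000; y_5 − T_5 = 502 − 542.80000 = -40.80000
t=10: T_10 = 555.60000; y_10 − T_10 = 514 − 555.60000 = -41.60000
Mean deviation: (-40.80000 + -41.60000) / 2 = -41.200

-41.200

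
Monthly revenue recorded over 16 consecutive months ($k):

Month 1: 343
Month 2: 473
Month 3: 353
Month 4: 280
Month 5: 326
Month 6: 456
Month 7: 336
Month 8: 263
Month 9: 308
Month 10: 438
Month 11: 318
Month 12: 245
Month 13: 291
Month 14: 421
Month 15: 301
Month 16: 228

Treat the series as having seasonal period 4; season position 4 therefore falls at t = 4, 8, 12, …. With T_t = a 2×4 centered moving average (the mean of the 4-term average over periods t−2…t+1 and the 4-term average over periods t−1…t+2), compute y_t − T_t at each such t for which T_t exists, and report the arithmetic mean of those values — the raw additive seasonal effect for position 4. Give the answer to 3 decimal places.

Season position 4 occurs at t = 4, 8, 12 (where T_t is defined).
t=4: T_4 = 355.87500; y_4 − T_4 = 280 − 355.87500 = -75.87500
t=8: T_8 = 338.50000; y_8 − T_8 = 263 − 338.50000 = -75.50000
t=12: T_12 = 320.87500; y_12 − T_12 = 245 − 320.87500 = -75.87500
Mean deviation: (-75.87500 + -75.50000 + -75.87500) / 3 = -75.750

-75.750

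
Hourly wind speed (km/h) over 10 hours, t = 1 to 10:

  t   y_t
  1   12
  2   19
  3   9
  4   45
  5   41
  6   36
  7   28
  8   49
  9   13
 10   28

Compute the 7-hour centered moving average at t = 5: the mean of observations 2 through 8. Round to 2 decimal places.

32.43

Sum of periods 2–8: 19 + 9 + 45 + 41 + 36 + 28 + 49 = 227
Divide by 7: 227 / 7 = 32.43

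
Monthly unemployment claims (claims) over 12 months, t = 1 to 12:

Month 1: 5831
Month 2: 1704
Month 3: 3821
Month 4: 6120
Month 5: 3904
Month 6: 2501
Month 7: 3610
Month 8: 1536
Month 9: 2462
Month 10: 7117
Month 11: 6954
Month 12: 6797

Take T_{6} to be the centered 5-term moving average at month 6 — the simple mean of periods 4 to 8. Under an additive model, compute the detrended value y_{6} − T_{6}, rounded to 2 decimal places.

Trend T_6 = (6120 + 3904 + 2501 + 3610 + 1536) / 5 = 17671/5 = 3534.2000
Detrended value: 2501 − 3534.2000 = -1033.20

-1033.20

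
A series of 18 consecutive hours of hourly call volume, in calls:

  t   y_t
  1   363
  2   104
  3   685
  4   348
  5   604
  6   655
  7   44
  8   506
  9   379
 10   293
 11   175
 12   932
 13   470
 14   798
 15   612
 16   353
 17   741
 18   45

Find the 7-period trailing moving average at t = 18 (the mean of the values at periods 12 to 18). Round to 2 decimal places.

Sum of periods 12–18: 932 + 470 + 798 + 612 + 353 + 741 + 45 = 3951
Divide by 7: 3951 / 7 = 564.43

564.43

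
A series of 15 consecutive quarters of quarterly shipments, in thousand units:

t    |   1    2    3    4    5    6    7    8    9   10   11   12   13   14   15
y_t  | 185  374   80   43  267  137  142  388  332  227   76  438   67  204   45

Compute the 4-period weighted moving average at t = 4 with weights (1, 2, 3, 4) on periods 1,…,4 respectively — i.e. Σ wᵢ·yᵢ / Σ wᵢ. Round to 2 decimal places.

134.50

Weighted sum: 1·185 + 2·374 + 3·80 + 4·43 = 185 + 748 + 240 + 172 = 1345
Weight total: 1 + 2 + 3 + 4 = 10
WMA = 1345 / 10 = 134.50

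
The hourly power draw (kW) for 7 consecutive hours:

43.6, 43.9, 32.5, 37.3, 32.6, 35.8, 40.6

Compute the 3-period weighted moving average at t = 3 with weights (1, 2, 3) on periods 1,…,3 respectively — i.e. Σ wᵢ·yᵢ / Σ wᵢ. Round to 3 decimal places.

Weighted sum: 1·43.6 + 2·43.9 + 3·32.5 = 43.6 + 87.8 + 97.5 = 228.9
Weight total: 1 + 2 + 3 = 6
WMA = 228.9 / 6 = 38.150

38.150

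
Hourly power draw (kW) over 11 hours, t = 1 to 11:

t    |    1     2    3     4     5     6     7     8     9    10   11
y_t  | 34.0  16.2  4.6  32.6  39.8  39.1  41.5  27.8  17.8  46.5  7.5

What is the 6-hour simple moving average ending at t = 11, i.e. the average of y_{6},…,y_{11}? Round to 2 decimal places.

30.03

Sum of periods 6–11: 39.1 + 41.5 + 27.8 + 17.8 + 46.5 + 7.5 = 180.2
Divide by 6: 180.2 / 6 = 30.03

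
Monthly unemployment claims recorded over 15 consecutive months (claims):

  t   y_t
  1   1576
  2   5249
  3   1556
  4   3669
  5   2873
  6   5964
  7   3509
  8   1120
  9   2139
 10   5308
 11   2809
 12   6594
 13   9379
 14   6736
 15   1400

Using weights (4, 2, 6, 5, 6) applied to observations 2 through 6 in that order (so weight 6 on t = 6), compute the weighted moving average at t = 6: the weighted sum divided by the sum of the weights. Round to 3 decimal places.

4185.696

Weighted sum: 4·5249 + 2·1556 + 6·3669 + 5·2873 + 6·5964 = 20996 + 3112 + 22014 + 14365 + 35784 = 96271
Weight total: 4 + 2 + 6 + 5 + 6 = 23
WMA = 96271 / 23 = 4185.696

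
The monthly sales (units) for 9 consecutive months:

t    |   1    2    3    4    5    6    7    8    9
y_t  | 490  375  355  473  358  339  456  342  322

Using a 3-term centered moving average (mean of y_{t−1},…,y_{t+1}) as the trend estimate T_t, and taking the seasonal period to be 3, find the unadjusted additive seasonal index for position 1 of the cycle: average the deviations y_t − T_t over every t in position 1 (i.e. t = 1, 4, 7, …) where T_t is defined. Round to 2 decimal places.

77.33

Season position 1 occurs at t = 4, 7 (where T_t is defined).
t=4: T_4 = 395.3333; y_4 − T_4 = 473 − 395.3333 = 77.6667
t=7: T_7 = 379.0000; y_7 − T_7 = 456 − 379.0000 = 77.0000
Mean deviation: (77.6667 + 77.0000) / 2 = 77.33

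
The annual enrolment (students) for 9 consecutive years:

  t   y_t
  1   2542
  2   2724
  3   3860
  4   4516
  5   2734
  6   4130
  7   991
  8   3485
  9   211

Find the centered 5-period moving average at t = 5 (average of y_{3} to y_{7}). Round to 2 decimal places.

Sum of periods 3–7: 3860 + 4516 + 2734 + 4130 + 991 = 16231
Divide by 5: 16231 / 5 = 3246.20

3246.20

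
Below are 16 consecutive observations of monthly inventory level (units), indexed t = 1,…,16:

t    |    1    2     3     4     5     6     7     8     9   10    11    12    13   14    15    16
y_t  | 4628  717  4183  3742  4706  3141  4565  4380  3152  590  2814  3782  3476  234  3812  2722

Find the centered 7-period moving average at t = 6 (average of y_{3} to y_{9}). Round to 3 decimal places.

Sum of periods 3–9: 4183 + 3742 + 4706 + 3141 + 4565 + 4380 + 3152 = 27869
Divide by 7: 27869 / 7 = 3981.286

3981.286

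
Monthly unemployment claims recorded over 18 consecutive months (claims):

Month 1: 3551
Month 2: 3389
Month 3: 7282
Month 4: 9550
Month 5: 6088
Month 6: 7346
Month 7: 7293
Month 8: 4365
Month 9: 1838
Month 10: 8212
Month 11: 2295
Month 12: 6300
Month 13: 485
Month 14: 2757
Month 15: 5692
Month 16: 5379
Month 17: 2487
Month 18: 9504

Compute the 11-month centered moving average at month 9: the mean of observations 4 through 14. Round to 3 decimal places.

Sum of periods 4–14: 9550 + 6088 + 7346 + 7293 + 4365 + 1838 + 8212 + 2295 + 6300 + 485 + 2757 = 56529
Divide by 11: 56529 / 11 = 5139.000

5139.000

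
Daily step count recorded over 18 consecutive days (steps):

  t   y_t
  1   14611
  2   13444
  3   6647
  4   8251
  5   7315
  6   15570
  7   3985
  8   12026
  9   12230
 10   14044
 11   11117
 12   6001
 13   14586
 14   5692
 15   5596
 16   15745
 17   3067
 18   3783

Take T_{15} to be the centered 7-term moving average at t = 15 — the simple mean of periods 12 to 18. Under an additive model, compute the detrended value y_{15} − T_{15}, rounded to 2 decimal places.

Trend T_15 = (6001 + 14586 + 5692 + 5596 + 15745 + 3067 + 3783) / 7 = 54470/7 = 7781.4286
Detrended value: 5596 − 7781.4286 = -2185.43

-2185.43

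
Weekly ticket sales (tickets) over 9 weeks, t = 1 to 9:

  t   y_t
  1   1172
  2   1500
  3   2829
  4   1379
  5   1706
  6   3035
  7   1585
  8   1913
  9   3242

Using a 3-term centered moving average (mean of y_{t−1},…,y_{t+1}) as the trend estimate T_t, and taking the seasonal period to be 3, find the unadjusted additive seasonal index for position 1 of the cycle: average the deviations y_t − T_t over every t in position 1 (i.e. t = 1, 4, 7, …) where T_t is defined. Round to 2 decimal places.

Season position 1 occurs at t = 4, 7 (where T_t is defined).
t=4: T_4 = 1971.3333; y_4 − T_4 = 1379 − 1971.3333 = -592.3333
t=7: T_7 = 2177.6667; y_7 − T_7 = 1585 − 2177.6667 = -592.6667
Mean deviation: (-592.3333 + -592.6667) / 2 = -592.50

-592.50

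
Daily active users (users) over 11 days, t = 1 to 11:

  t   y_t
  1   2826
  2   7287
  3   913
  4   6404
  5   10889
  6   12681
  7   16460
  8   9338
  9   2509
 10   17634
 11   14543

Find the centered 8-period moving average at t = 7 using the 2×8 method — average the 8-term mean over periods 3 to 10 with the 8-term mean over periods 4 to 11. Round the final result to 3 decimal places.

Sum over 3–10: 913 + 6404 + 10889 + 12681 + 16460 + 9338 + 2509 + 17634 = 76828
Sum over 4–11: 6404 + 10889 + 12681 + 16460 + 9338 + 2509 + 17634 + 14543 = 90458
CMA at t=7 = (76828 + 90458) / (2·8) = 167286 / 16 = 10455.375

10455.375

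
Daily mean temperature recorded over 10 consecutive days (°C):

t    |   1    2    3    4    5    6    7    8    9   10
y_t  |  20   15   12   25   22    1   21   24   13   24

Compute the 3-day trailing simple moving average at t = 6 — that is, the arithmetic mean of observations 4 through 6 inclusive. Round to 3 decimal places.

Sum of periods 4–6: 25 + 22 + 1 = 48
Divide by 3: 48 / 3 = 16.000

16.000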